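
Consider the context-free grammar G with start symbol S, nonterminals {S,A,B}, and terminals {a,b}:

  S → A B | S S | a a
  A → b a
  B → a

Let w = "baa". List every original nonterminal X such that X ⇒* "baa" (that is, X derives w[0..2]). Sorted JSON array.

CNF form of G:
  S -> A B | S S | T1 T1
  A -> T0 T1
  B -> a
  T0 -> b
  T1 -> a

CYK table (by increasing span) (cells [i..j] with 0 ≤ i ≤ j ≤ 2 only):
  [0..0]={T0}  "b"  orig:{}
  [1..1]={B,T1}  "a"  orig:{B}
  [2..2]={B,T1}  "a"  orig:{B}
  [0..1]={A}  "ba"
  [1..2]={S}  "aa"
  [0..2]={S}  "baa"

Original NTs in T[0,2] deriving "baa": ["S"]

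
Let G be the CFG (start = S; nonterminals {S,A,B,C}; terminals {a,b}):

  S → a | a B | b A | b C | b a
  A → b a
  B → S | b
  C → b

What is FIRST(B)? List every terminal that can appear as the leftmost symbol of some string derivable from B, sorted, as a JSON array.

FIRST iteration:
[1]
  A via A→b a: +{b}
  B via B→b: +{b}
  C via C→b: +{b}
  S via S→a: +{a}
  S via S→b A: +{b}
  FIRST(S)={a,b}  FIRST(A)={b}  FIRST(B)={b}  FIRST(C)={b}
[2]
  B via B→S: +{a}
  FIRST(S)={a,b}  FIRST(A)={b}  FIRST(B)={a,b}  FIRST(C)={b}
[3] done
  FIRST(S)={a,b}  FIRST(A)={b}  FIRST(B)={a,b}  FIRST(C)={b}

FIRST(B) = ["a", "b"]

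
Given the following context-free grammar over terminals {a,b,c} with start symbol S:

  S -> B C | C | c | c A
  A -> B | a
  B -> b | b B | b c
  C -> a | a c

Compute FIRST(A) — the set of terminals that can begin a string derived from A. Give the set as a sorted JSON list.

FIRST iteration:
pass 1:
  A via A→a: +{a}
  B via B→b: +{b}
  C via C→a: +{a}
  S via S→B C: +{b}
  S via S→C: +{a}
  S via S→c: +{c}
  S: {a,b,c}  A: {a}  B: {b}  C: {a}
pass 2:
  A via A→B: +{b}
  S: {a,b,c}  A: {a,b}  B: {b}  C: {a}
pass 3: (no change)
  S: {a,b,c}  A: {a,b}  B: {b}  C: {a}

FIRST(A) = ["a", "b"]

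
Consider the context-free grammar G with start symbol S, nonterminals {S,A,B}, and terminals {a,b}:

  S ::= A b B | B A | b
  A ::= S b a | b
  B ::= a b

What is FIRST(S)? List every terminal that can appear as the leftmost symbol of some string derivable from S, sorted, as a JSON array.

Compute FIRST by fixpoint:
iter 1:
  A via A→b: +{b}
  B via B→a b: +{a}
  S via S→A b B: +{b}
  S via S→B A: +{a}
  FIRST(S)={a,b}  FIRST(A)={b}  FIRST(B)={a}
iter 2:
  A via A→S b a: +{a}
  FIRST(S)={a,b}  FIRST(A)={a,b}  FIRST(B)={a}
iter 3: — fixpoint
  FIRST(S)={a,b}  FIRST(A)={a,b}  FIRST(B)={a}

FIRST(S) = ["a", "b"]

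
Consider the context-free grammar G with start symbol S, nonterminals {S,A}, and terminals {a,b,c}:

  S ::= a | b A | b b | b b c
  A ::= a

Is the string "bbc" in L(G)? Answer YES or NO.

Convert to CNF:
  S -> T0 A | T0 T0 | T0 X2 | a
  A -> a
  T0 -> b
  T1 -> c
  X2 -> T0 T1

CYK table (by increasing span):
  T[0,0] 'b' = {T0}  orig:{}
  T[1,1] 'b' = {T0}  orig:{}
  T[2,2] 'c' = {T1}  orig:{}
  T[0,1] 'bb' = {S}
  T[1,2] 'bc' = {X2}  orig:{}
  T[0,2] 'bbc' = {S}

S ∈ T[0,2] ⇒ YES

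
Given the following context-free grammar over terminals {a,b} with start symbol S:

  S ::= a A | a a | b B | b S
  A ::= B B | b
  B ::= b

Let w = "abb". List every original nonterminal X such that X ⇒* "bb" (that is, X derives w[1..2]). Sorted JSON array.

CNF form of G:
  S -> T0 A | T0 T0 | T1 B | T1 S
  A -> B B | b
  B -> b
  T0 -> a
  T1 -> b

CYK table (by increasing span), restricted to cells inside w[1..2]:
  [1..1]={A,B,T1}  "b"  orig:{A,B}
  [2..2]={A,B,T1}  "b"  orig:{A,B}
  [1..2]={A,S}  "bb"

Original NTs in T[1,2] deriving "bb": ["A", "S"]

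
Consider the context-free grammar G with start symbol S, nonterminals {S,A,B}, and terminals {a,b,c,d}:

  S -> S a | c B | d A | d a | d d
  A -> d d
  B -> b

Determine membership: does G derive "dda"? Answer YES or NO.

CNF form of G:
  S -> S T1 | T0 A | T0 T0 | T0 T1 | T2 B
  A -> T0 T0
  B -> b
  T0 -> d
  T1 -> a
  T2 -> c

CYK table (by increasing span):
  [0..0]={T0}  "d"  orig:{}
  [1..1]={T0}  "d"  orig:{}
  [2..2]={T1}  "a"  orig:{}
  [0..1]={A,S}  "dd"
  [1..2]={S}  "da"
  [0..2]={S}  "dda"

S ∈ T[0,2] ⇒ YES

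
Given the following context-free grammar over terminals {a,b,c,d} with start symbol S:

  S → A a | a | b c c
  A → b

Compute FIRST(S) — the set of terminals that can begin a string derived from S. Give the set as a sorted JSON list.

Compute FIRST by fixpoint:
pass 1:
  A via A→b: +{b}
  S via S→A a: +{b}
  S via S→a: +{a}
  FIRST(S)={a,b}  FIRST(A)={b}
pass 2: (stable)
  FIRST(S)={a,b}  FIRST(A)={b}

FIRST(S) = ["a", "b"]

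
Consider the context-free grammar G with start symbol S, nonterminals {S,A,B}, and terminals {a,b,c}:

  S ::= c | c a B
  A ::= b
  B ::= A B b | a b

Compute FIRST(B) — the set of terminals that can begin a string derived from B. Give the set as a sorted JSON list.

FIRST iteration:
[1]
  A via A→b: +{b}
  B via B→A B b: +{b}
  B via B→a b: +{a}
  S via S→c: +{c}
  S: {c}  A: {b}  B: {a,b}
[2] done
  S: {c}  A: {b}  B: {a,b}

FIRST(B) = ["a", "b"]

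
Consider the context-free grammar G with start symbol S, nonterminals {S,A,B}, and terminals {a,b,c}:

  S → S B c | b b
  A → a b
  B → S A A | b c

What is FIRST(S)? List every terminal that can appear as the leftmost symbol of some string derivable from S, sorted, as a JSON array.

Compute FIRST by fixpoint:
pass 1:
  A via A→a b: +{a}
  B via B→b c: +{b}
  S via S→b b: +{b}
  FIRST(S)={b}  FIRST(A)={a}  FIRST(B)={b}
pass 2: — fixpoint
  FIRST(S)={b}  FIRST(A)={a}  FIRST(B)={b}

FIRST(S) = ["b"]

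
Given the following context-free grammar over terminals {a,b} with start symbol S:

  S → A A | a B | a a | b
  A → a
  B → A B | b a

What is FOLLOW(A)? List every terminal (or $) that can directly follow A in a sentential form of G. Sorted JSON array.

FIRST iteration:
[1]
  A via A→a: +{a}
  B via B→A B: +{a}
  B via B→b a: +{b}
  S via S→A A: +{a}
  S via S→b: +{b}
  FIRST(S)={a,b}  FIRST(A)={a}  FIRST(B)={a,b}
[2] (no change)
  FIRST(S)={a,b}  FIRST(A)={a}  FIRST(B)={a,b}

FOLLOW iteration:
initialize: $ ∈ FOLLOW(S)
pass 1:
  B→A B: FOLLOW(A) ⊇ FIRST(B) = {a,b}; new: +{a,b}
  S→A A: FOLLOW(A) ⊇ FOLLOW(S) ⊇ {$}; new: +{$}
  S→a B: FOLLOW(B) ⊇ FOLLOW(S) ⊇ {$}; new: +{$}
  FOLLOW(S)={$}  FOLLOW(A)={$,a,b}  FOLLOW(B)={$}
pass 2: done
  FOLLOW(S)={$}  FOLLOW(A)={$,a,b}  FOLLOW(B)={$}

FOLLOW(A) = ["$", "a", "b"]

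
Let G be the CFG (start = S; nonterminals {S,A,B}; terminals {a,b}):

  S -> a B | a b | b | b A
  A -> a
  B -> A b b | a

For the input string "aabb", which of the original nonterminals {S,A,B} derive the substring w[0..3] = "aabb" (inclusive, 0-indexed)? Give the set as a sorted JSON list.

CNF form of G:
  S -> T0 A | T1 B | T1 T0 | b
  A -> a
  B -> A X2 | a
  T0 -> b
  T1 -> a
  X2 -> T0 T0

CYK table (by increasing span), restricted to cells inside w[0..3]:
  [0..0]={A,B,T1}  "a"  orig:{A,B}
  [1..1]={A,B,T1}  "a"  orig:{A,B}
  [2..2]={S,T0}  "b"  orig:{S}
  [3..3]={S,T0}  "b"  orig:{S}
  [0..1]={S}  "aa"
  [1..2]={S}  "ab"
  [2..3]={X2}  "bb"  orig:{}
  [0..2]=∅  "aab"
  [1..3]={B}  "abb"
  [0..3]={S}  "aabb"

Original NTs in T[0,3] deriving "aabb": ["S"]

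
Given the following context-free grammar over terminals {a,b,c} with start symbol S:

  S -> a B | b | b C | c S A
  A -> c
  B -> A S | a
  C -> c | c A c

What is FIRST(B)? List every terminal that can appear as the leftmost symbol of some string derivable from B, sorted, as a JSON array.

Compute FIRST by fixpoint:
round 1:
  A via A→c: +{c}
  B via B→A S: +{c}
  B via B→a: +{a}
  C via C→c: +{c}
  S via S→a B: +{a}
  S via S→b: +{b}
  S via S→c S A: +{c}
  FIRST[S]={a,b,c}  FIRST[A]={c}  FIRST[B]={a,c}  FIRST[C]={c}
round 2: (no change)
  FIRST[S]={a,b,c}  FIRST[A]={c}  FIRST[B]={a,c}  FIRST[C]={c}

FIRST(B) = ["a", "c"]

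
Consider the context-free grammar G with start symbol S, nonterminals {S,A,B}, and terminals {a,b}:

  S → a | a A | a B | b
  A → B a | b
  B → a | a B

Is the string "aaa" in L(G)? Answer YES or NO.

Convert to CNF:
  S -> T0 A | T0 B | a | b
  A -> B T0 | b
  B -> T0 B | a
  T0 -> a

CYK table (by increasing span):
  [0..0]={B,S,T0}  "a"  orig:{B,S}
  [1..1]={B,S,T0}  "a"  orig:{B,S}
  [2..2]={B,S,T0}  "a"  orig:{B,S}
  [0..1]={A,B,S}  "aa"
  [1..2]={A,B,S}  "aa"
  [0..2]={A,B,S}  "aaa"

S ∈ T[0,2] ⇒ YES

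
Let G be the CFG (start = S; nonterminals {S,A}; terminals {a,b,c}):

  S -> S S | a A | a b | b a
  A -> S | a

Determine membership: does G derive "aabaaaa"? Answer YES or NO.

CNF form of G:
  S -> S S | T0 A | T0 T1 | T1 T0
  A -> S S | T0 A | T0 T1 | T1 T0 | a
  T0 -> a
  T1 -> b

Fill CYK table bottom-up:
  [0..0]={A,T0}  "a"  orig:{A}
  [1..1]={A,T0}  "a"  orig:{A}
  [2..2]={T1}  "b"  orig:{}
  [3..3]={A,T0}  "a"  orig:{A}
  [4..4]={A,T0}  "a"  orig:{A}
  [5..5]={A,T0}  "a"  orig:{A}
  [6..6]={A,T0}  "a"  orig:{A}
  [0..1]={A,S}  "aa"
  [1..2]={A,S}  "ab"
  [2..3]={A,S}  "ba"
  [3..4]={A,S}  "aa"
  [4..5]={A,S}  "aa"
  [5..6]={A,S}  "aa"
  [0..2]={A,S}  "aab"
  [1..3]={A,S}  "aba"
  [2..4]=∅  "baa"
  [3..5]={A,S}  "aaa"
  [4..6]={A,S}  "aaa"
  [0..3]={A,S}  "aaba"
  [1..4]={A,S}  "abaa"
  [2..5]={A,S}  "baaa"
  [3..6]={A,S}  "aaaa"
  [0..4]={A,S}  "aabaa"
  [1..5]={A,S}  "abaaa"
  [2..6]={A,S}  "baaaa"
  [0..5]={A,S}  "aabaaa"
  [1..6]={A,S}  "abaaaa"
  [0..6]={A,S}  "aabaaaa"

S ∈ T[0,6] ⇒ YES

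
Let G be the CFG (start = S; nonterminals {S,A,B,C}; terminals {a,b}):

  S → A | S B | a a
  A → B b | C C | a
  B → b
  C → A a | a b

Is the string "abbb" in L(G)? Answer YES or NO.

CNF form of G:
  S -> B T0 | C C | S B | T1 T1 | a
  A -> B T0 | C C | a
  B -> b
  C -> A T1 | T1 T0
  T0 -> b
  T1 -> a

CYK table (by increasing span):
  cell(0,0) a: {A,S,T1}  orig:{A,S}
  cell(1,1) b: {B,T0}  orig:{B}
  cell(2,2) b: {B,T0}  orig:{B}
  cell(3,3) b: {B,T0}  orig:{B}
  cell(0,1) ab: {C,S}
  cell(1,2) bb: {A,S}
  cell(2,3) bb: {A,S}
  cell(0,2) abb: {S}
  cell(1,3) bbb: {S}
  cell(0,3) abbb: {S}

S ∈ T[0,3] ⇒ YES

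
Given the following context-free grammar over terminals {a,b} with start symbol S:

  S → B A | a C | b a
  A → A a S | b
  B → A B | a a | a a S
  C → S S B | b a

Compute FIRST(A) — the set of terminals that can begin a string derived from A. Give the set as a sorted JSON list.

FIRST sets, iterate to fixpoint:
round 1:
  A via A→b: +{b}
  B via B→A B: +{b}
  B via B→a a: +{a}
  C via C→b a: +{b}
  S via S→B A: +{a,b}
  S: {a,b}  A: {b}  B: {a,b}  C: {b}
round 2:
  C via C→S S B: +{a}
  S: {a,b}  A: {b}  B: {a,b}  C: {a,b}
round 3: done
  S: {a,b}  A: {b}  B: {a,b}  C: {a,b}

FIRST(A) = ["b"]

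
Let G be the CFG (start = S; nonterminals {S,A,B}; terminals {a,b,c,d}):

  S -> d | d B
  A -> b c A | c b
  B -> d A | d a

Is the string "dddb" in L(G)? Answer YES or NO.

CNF form of G:
  S -> T2 B | d
  A -> T0 X4 | T1 T0
  B -> T2 A | T2 T3
  T0 -> b
  T1 -> c
  T2 -> d
  T3 -> a
  X4 -> T1 A

CYK table (by increasing span):
  T[0,0] 'd' = {S,T2}  orig:{S}
  T[1,1] 'd' = {S,T2}  orig:{S}
  T[2,2] 'd' = {S,T2}  orig:{S}
  T[3,3] 'b' = {T0}  orig:{}
  T[0,1] 'dd' = ∅
  T[1,2] 'dd' = ∅
  T[2,3] 'db' = ∅
  T[0,2] 'ddd' = ∅
  T[1,3] 'ddb' = ∅
  T[0,3] 'dddb' = ∅

S ∉ T[0,3] ⇒ NO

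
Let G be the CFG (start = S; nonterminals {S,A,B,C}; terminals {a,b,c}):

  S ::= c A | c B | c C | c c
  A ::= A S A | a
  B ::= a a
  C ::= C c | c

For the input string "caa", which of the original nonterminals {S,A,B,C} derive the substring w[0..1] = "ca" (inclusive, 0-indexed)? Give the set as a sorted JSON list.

Convert to CNF:
  S -> T1 A | T1 B | T1 C | T1 T1
  A -> A X2 | a
  B -> T0 T0
  C -> C T1 | c
  T0 -> a
  T1 -> c
  X2 -> S A

CYK table (by increasing span) (cells [i..j] with 0 ≤ i ≤ j ≤ 1 only):
  cell(0,0) c: {C,T1}  orig:{C}
  cell(1,1) a: {A,T0}  orig:{A}
  cell(0,1) ca: {S}

Original NTs in T[0,1] deriving "ca": ["S"]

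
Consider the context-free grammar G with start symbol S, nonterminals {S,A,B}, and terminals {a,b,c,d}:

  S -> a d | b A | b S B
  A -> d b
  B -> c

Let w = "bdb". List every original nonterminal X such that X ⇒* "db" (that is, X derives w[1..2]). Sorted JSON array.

CNF form of G:
  S -> T1 A | T1 X3 | T2 T0
  A -> T0 T1
  B -> c
  T0 -> d
  T1 -> b
  T2 -> a
  X3 -> S B

CYK fill — only the sub-triangle for w[1..2]:
  T[1,1] 'd' = {T0}  orig:{}
  T[2,2] 'b' = {T1}  orig:{}
  T[1,2] 'db' = {A}

Original NTs in T[1,2] deriving "db": ["A"]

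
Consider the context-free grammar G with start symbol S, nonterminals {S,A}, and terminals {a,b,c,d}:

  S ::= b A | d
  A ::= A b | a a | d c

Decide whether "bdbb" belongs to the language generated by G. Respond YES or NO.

CNF form of G:
  S -> T0 A | d
  A -> A T0 | T1 T1 | T2 T3
  T0 -> b
  T1 -> a
  T2 -> d
  T3 -> c

CYK table (by increasing span):
  T[0,0] 'b' = {T0}  orig:{}
  T[1,1] 'd' = {S,T2}  orig:{S}
  T[2,2] 'b' = {T0}  orig:{}
  T[3,3] 'b' = {T0}  orig:{}
  T[0,1] 'bd' = ∅
  T[1,2] 'db' = ∅
  T[2,3] 'bb' = ∅
  T[0,2] 'bdb' = ∅
  T[1,3] 'dbb' = ∅
  T[0,3] 'bdbb' = ∅

S ∉ T[0,3] ⇒ NO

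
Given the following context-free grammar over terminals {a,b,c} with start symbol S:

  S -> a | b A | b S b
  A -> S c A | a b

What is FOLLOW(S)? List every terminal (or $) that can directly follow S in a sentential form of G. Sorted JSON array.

Compute FIRST by fixpoint:
[1]
  A via A→a b: +{a}
  S via S→a: +{a}
  S via S→b A: +{b}
  S: {a,b}  A: {a}
[2]
  A via A→S c A: +{b}
  S: {a,b}  A: {a,b}
[3] — fixpoint
  S: {a,b}  A: {a,b}

FOLLOW sets:
initialize: $ ∈ FOLLOW(S)
pass 1:
  A→S c A: FOLLOW(S) ⊇ FIRST(c) = {c}; new: +{c}
  S→b A: FOLLOW(A) ⊇ FOLLOW(S) ⊇ {$,c}; new: +{$,c}
  S→b S b: FOLLOW(S) ⊇ FIRST(b) = {b}; new: +{b}
  S: {$,b,c}  A: {$,c}
pass 2:
  S→b A: FOLLOW(A) ⊇ FOLLOW(S) ⊇ {$,b,c}; new: +{b}
  S: {$,b,c}  A: {$,b,c}
pass 3: — fixpoint
  S: {$,b,c}  A: {$,b,c}

FOLLOW(S) = ["$", "b", "c"]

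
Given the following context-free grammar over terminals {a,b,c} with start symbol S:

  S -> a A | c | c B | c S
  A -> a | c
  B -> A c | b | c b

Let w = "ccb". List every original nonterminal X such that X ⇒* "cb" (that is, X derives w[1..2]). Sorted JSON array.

CNF form of G:
  S -> T0 B | T0 S | T2 A | c
  A -> a | c
  B -> A T0 | T0 T1 | b
  T0 -> c
  T1 -> b
  T2 -> a

Fill CYK table bottom-up (cells [i..j] with 1 ≤ i ≤ j ≤ 2 only):
  cell(1,1) c: {A,S,T0}  orig:{A,S}
  cell(2,2) b: {B,T1}  orig:{B}
  cell(1,2) cb: {B,S}

Original NTs in T[1,2] deriving "cb": ["B", "S"]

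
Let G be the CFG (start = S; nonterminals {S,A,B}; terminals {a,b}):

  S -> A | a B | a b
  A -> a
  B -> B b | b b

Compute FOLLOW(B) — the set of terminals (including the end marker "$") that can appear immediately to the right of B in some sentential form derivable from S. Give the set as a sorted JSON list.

FIRST sets, iterate to fixpoint:
iter 1:
  A via A→a: +{a}
  B via B→b b: +{b}
  S via S→A: +{a}
  FIRST(S)={a}  FIRST(A)={a}  FIRST(B)={b}
iter 2: — fixpoint
  FIRST(S)={a}  FIRST(A)={a}  FIRST(B)={b}

FOLLOW sets:
seed FOLLOW(S) with $
[1]
  B→B b: FOLLOW(B) ⊇ FIRST(b) = {b}; new: +{b}
  S→A: FOLLOW(A) ⊇ FOLLOW(S) ⊇ {$}; new: +{$}
  S→a B: FOLLOW(B) ⊇ FOLLOW(S) ⊇ {$}; new: +{$}
  FOLLOW(S)={$}  FOLLOW(A)={$}  FOLLOW(B)={$,b}
[2] — fixpoint
  FOLLOW(S)={$}  FOLLOW(A)={$}  FOLLOW(B)={$,b}

FOLLOW(B) = ["$", "b"]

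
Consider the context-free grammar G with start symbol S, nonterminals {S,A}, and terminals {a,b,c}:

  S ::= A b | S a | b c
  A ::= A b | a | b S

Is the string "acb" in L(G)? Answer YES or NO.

Convert to CNF:
  S -> A T0 | S T1 | T0 T2
  A -> A T0 | T0 S | a
  T0 -> b
  T1 -> a
  T2 -> c

CYK fill:
  cell(0,0) a: {A,T1}  orig:{A}
  cell(1,1) c: {T2}  orig:{}
  cell(2,2) b: {T0}  orig:{}
  cell(0,1) ac: ∅
  cell(1,2) cb: ∅
  cell(0,2) acb: ∅

S ∉ T[0,2] ⇒ NO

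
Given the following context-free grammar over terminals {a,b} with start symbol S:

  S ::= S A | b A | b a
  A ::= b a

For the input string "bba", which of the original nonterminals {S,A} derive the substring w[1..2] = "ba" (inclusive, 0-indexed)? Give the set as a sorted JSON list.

Convert to CNF:
  S -> S A | T0 A | T0 T1
  A -> T0 T1
  T0 -> b
  T1 -> a

Fill CYK table bottom-up (cells [i..j] with 1 ≤ i ≤ j ≤ 2 only):
  T[1,1] 'b' = {T0}  orig:{}
  T[2,2] 'a' = {T1}  orig:{}
  T[1,2] 'ba' = {A,S}

Original NTs in T[1,2] deriving "ba": ["A", "S"]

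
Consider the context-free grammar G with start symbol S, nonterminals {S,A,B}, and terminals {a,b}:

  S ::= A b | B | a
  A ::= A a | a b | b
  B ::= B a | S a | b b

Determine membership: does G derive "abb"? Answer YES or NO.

CNF form of G:
  S -> A T1 | B T0 | S T0 | T1 T1 | a
  A -> A T0 | T0 T1 | b
  B -> B T0 | S T0 | T1 T1
  T0 -> a
  T1 -> b

CYK table (by increasing span):
  [0..0]={S,T0}  "a"  orig:{S}
  [1..1]={A,T1}  "b"  orig:{A}
  [2..2]={A,T1}  "b"  orig:{A}
  [0..1]={A}  "ab"
  [1..2]={B,S}  "bb"
  [0..2]={S}  "abb"

S ∈ T[0,2] ⇒ YES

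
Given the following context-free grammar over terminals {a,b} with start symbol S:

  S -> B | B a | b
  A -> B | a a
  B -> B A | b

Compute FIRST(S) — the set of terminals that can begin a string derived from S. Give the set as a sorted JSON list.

Compute FIRST by fixpoint:
[1]
  A via A→a a: +{a}
  B via B→b: +{b}
  S via S→B: +{b}
  FIRST(S)={b}  FIRST(A)={a}  FIRST(B)={b}
[2]
  A via A→B: +{b}
  FIRST(S)={b}  FIRST(A)={a,b}  FIRST(B)={b}
[3] done
  FIRST(S)={b}  FIRST(A)={a,b}  FIRST(B)={b}

FIRST(S) = ["b"]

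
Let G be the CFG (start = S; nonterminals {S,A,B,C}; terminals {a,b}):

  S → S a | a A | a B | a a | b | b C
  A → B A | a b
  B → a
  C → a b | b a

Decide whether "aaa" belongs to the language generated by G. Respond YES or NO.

Convert to CNF:
  S -> S T0 | T0 A | T0 B | T0 T0 | T1 C | b
  A -> B A | T0 T1
  B -> a
  C -> T0 T1 | T1 T0
  T0 -> a
  T1 -> b

Fill CYK table bottom-up:
  [0..0]={B,T0}  "a"  orig:{B}
  [1..1]={B,T0}  "a"  orig:{B}
  [2..2]={B,T0}  "a"  orig:{B}
  [0..1]={S}  "aa"
  [1..2]={S}  "aa"
  [0..2]={S}  "aaa"

S ∈ T[0,2] ⇒ YES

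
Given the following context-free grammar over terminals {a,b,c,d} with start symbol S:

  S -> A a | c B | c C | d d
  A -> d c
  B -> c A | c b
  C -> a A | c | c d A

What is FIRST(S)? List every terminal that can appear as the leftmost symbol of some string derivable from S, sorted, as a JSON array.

FIRST sets, iterate to fixpoint:
[1]
  A via A→d c: +{d}
  B via B→c A: +{c}
  C via C→a A: +{a}
  C via C→c: +{c}
  S via S→A a: +{d}
  S via S→c B: +{c}
  S: {c,d}  A: {d}  B: {c}  C: {a,c}
[2] (stable)
  S: {c,d}  A: {d}  B: {c}  C: {a,c}

FIRST(S) = ["c", "d"]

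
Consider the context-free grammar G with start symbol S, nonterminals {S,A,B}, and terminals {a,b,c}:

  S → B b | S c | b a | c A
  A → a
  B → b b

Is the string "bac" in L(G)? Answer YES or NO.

CNF form of G:
  S -> B T0 | S T1 | T0 T2 | T1 A
  A -> a
  B -> T0 T0
  T0 -> b
  T1 -> c
  T2 -> a

CYK table (by increasing span):
  [0..0]={T0}  "b"  orig:{}
  [1..1]={A,T2}  "a"  orig:{A}
  [2..2]={T1}  "c"  orig:{}
  [0..1]={S}  "ba"
  [1..2]=∅  "ac"
  [0..2]={S}  "bac"

S ∈ T[0,2] ⇒ YES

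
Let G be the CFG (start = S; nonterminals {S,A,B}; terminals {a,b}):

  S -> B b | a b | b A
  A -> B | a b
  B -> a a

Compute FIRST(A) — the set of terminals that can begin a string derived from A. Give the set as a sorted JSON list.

Compute FIRST by fixpoint:
[1]
  A via A→a b: +{a}
  B via B→a a: +{a}
  S via S→B b: +{a}
  S via S→b A: +{b}
  FIRST[S]={a,b}  FIRST[A]={a}  FIRST[B]={a}
[2] (no change)
  FIRST[S]={a,b}  FIRST[A]={a}  FIRST[B]={a}

FIRST(A) = ["a"]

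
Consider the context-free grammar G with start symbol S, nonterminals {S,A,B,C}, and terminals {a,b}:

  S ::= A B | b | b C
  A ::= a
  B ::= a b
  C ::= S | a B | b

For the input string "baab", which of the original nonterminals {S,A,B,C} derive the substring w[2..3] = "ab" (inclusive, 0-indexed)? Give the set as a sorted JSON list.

CNF form of G:
  S -> A B | T1 C | b
  A -> a
  B -> T0 T1
  C -> A B | T0 B | T1 C | b
  T0 -> a
  T1 -> b

Fill CYK table bottom-up — only the sub-triangle for w[2..3]:
  cell(2,2) a: {A,T0}  orig:{A}
  cell(3,3) b: {C,S,T1}  orig:{C,S}
  cell(2,3) ab: {B}

Original NTs in T[2,3] deriving "ab": ["B"]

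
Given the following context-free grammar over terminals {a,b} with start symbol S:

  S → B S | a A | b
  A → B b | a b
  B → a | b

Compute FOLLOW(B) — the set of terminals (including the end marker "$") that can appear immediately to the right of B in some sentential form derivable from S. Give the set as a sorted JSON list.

FIRST iteration:
[1]
  A via A→a b: +{a}
  B via B→a: +{a}
  B via B→b: +{b}
  S via S→B S: +{a,b}
  FIRST[S]={a,b}  FIRST[A]={a}  FIRST[B]={a,b}
[2]
  A via A→B b: +{b}
  FIRST[S]={a,b}  FIRST[A]={a,b}  FIRST[B]={a,b}
[3] — fixpoint
  FIRST[S]={a,b}  FIRST[A]={a,b}  FIRST[B]={a,b}

FOLLOW sets:
FOLLOW(S) := {$}
[1]
  A→B b: FOLLOW(B) ⊇ FIRST(b) = {b}; new: +{b}
  S→B S: FOLLOW(B) ⊇ FIRST(S) = {a,b}; new: +{a}
  S→a A: FOLLOW(A) ⊇ FOLLOW(S) ⊇ {$}; new: +{$}
  FOLLOW(S)={$}  FOLLOW(A)={$}  FOLLOW(B)={a,b}
[2] (stable)
  FOLLOW(S)={$}  FOLLOW(A)={$}  FOLLOW(B)={a,b}

FOLLOW(B) = ["a", "b"]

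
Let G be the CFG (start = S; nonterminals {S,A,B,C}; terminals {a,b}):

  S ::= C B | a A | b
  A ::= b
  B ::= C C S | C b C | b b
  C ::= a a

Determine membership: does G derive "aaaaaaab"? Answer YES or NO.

Convert to CNF:
  S -> C B | T1 A | b
  A -> b
  B -> C X2 | C X3 | T0 T0
  C -> T1 T1
  T0 -> b
  T1 -> a
  X2 -> C S
  X3 -> T0 C

Fill CYK table bottom-up:
  T[0,0] 'a' = {T1}  orig:{}
  T[1,1] 'a' = {T1}  orig:{}
  T[2,2] 'a' = {T1}  orig:{}
  T[3,3] 'a' = {T1}  orig:{}
  T[4,4] 'a' = {T1}  orig:{}
  T[5,5] 'a' = {T1}  orig:{}
  T[6,6] 'a' = {T1}  orig:{}
  T[7,7] 'b' = {A,S,T0}  orig:{A,S}
  T[0,1] 'aa' = {C}
  T[1,2] 'aa' = {C}
  T[2,3] 'aa' = {C}
  T[3,4] 'aa' = {C}
  T[4,5] 'aa' = {C}
  T[5,6] 'aa' = {C}
  T[6,7] 'ab' = {S}
  T[0,2] 'aaa' = ∅
  T[1,3] 'aaa' = ∅
  T[2,4] 'aaa' = ∅
  T[3,5] 'aaa' = ∅
  T[4,6] 'aaa' = ∅
  T[5,7] 'aab' = {X2}  orig:{}
  T[0,3] 'aaaa' = ∅
  T[1,4] 'aaaa' = ∅
  T[2,5] 'aaaa' = ∅
  T[3,6] 'aaaa' = ∅
  T[4,7] 'aaab' = {X2}  orig:{}
  T[0,4] 'aaaaa' = ∅
  T[1,5] 'aaaaa' = ∅
  T[2,6] 'aaaaa' = ∅
  T[3,7] 'aaaab' = {B}
  T[0,5] 'aaaaaa' = ∅
  T[1,6] 'aaaaaa' = ∅
  T[2,7] 'aaaaab' = {B}
  T[0,6] 'aaaaaaa' = ∅
  T[1,7] 'aaaaaab' = {S}
  T[0,7] 'aaaaaaab' = {S}

S ∈ T[0,7] ⇒ YES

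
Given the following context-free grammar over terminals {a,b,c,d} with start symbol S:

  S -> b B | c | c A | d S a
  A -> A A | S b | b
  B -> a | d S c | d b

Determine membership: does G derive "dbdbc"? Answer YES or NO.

CNF form of G:
  S -> T0 B | T1 X5 | T2 A | c
  A -> A A | S T0 | b
  B -> T1 T0 | T1 X4 | a
  T0 -> b
  T1 -> d
  T2 -> c
  T3 -> a
  X4 -> S T2
  X5 -> S T3

CYK fill:
  T[0,0] 'd' = {T1}  orig:{}
  T[1,1] 'b' = {A,T0}  orig:{A}
  T[2,2] 'd' = {T1}  orig:{}
  T[3,3] 'b' = {A,T0}  orig:{A}
  T[4,4] 'c' = {S,T2}  orig:{S}
  T[0,1] 'db' = {B}
  T[1,2] 'bd' = ∅
  T[2,3] 'db' = {B}
  T[3,4] 'bc' = ∅
  T[0,2] 'dbd' = ∅
  T[1,3] 'bdb' = {S}
  T[2,4] 'dbc' = ∅
  T[0,3] 'dbdb' = ∅
  T[1,4] 'bdbc' = {X4}  orig:{}
  T[0,4] 'dbdbc' = {B}

S ∉ T[0,4] ⇒ NO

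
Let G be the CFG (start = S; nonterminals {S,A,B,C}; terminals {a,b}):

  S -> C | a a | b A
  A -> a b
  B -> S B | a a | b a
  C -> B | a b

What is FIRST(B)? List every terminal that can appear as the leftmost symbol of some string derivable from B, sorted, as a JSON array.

FIRST iteration:
round 1:
  A via A→a b: +{a}
  B via B→a a: +{a}
  B via B→b a: +{b}
  C via C→B: +{a,b}
  S via S→C: +{a,b}
  FIRST(S)={a,b}  FIRST(A)={a}  FIRST(B)={a,b}  FIRST(C)={a,b}
round 2: done
  FIRST(S)={a,b}  FIRST(A)={a}  FIRST(B)={a,b}  FIRST(C)={a,b}

FIRST(B) = ["a", "b"]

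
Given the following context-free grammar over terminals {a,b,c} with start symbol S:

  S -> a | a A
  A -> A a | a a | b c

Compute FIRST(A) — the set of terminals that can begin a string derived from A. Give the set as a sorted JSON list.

FIRST iteration:
round 1:
  A via A→a a: +{a}
  A via A→b c: +{b}
  S via S→a: +{a}
  S: {a}  A: {a,b}
round 2: (no change)
  S: {a}  A: {a,b}

FIRST(A) = ["a", "b"]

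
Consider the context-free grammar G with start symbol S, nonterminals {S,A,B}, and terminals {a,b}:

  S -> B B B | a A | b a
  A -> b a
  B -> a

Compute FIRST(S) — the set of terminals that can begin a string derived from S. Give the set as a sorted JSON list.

FIRST iteration:
pass 1:
  A via A→b a: +{b}
  B via B→a: +{a}
  S via S→B B B: +{a}
  S via S→b a: +{b}
  FIRST(S)={a,b}  FIRST(A)={b}  FIRST(B)={a}
pass 2: (stable)
  FIRST(S)={a,b}  FIRST(A)={b}  FIRST(B)={a}

FIRST(S) = ["a", "b"]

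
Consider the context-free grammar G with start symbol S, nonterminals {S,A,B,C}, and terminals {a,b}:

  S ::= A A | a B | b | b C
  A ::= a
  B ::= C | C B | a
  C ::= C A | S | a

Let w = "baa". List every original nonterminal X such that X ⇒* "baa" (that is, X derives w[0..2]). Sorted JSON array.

CNF form of G:
  S -> A A | T0 B | T1 C | b
  A -> a
  B -> A A | C A | C B | T0 B | T1 C | a | b
  C -> A A | C A | T0 B | T1 C | a | b
  T0 -> a
  T1 -> b

Fill CYK table bottom-up — only the sub-triangle for w[0..2]:
  [0..0]={B,C,S,T1}  "b"  orig:{B,C,S}
  [1..1]={A,B,C,T0}  "a"  orig:{A,B,C}
  [2..2]={A,B,C,T0}  "a"  orig:{A,B,C}
  [0..1]={B,C,S}  "ba"
  [1..2]={B,C,S}  "aa"
  [0..2]={B,C,S}  "baa"

Original NTs in T[0,2] deriving "baa": ["B", "C", "S"]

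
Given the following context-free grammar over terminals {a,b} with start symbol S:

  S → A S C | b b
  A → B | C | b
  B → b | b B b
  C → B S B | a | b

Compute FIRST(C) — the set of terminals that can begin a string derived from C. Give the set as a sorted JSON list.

Compute FIRST by fixpoint:
[1]
  A via A→b: +{b}
  B via B→b: +{b}
  C via C→B S B: +{b}
  C via C→a: +{a}
  S via S→A S C: +{b}
  FIRST(S)={b}  FIRST(A)={b}  FIRST(B)={b}  FIRST(C)={a,b}
[2]
  A via A→C: +{a}
  S via S→A S C: +{a}
  FIRST(S)={a,b}  FIRST(A)={a,b}  FIRST(B)={b}  FIRST(C)={a,b}
[3] done
  FIRST(S)={a,b}  FIRST(A)={a,b}  FIRST(B)={b}  FIRST(C)={a,b}

FIRST(C) = ["a", "b"]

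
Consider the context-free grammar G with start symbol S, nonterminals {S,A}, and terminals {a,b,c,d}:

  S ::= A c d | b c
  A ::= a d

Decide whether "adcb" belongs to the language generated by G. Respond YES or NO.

Convert to CNF:
  S -> A X4 | T3 T2
  A -> T0 T1
  T0 -> a
  T1 -> d
  T2 -> c
  T3 -> b
  X4 -> T2 T1

Fill CYK table bottom-up:
  [0..0]={T0}  "a"  orig:{}
  [1..1]={T1}  "d"  orig:{}
  [2..2]={T2}  "c"  orig:{}
  [3..3]={T3}  "b"  orig:{}
  [0..1]={A}  "ad"
  [1..2]=∅  "dc"
  [2..3]=∅  "cb"
  [0..2]=∅  "adc"
  [1..3]=∅  "dcb"
  [0..3]=∅  "adcb"

S ∉ T[0,3] ⇒ NO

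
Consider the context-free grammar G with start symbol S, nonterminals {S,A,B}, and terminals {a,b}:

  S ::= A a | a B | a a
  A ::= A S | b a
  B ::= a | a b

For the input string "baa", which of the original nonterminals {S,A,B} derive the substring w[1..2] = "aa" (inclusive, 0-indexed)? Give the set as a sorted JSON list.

Convert to CNF:
  S -> A T1 | T1 B | T1 T1
  A -> A S | T0 T1
  B -> T1 T0 | a
  T0 -> b
  T1 -> a

CYK table (by increasing span) — only the sub-triangle for w[1..2]:
  [1..1]={B,T1}  "a"  orig:{B}
  [2..2]={B,T1}  "a"  orig:{B}
  [1..2]={S}  "aa"

Original NTs in T[1,2] deriving "aa": ["S"]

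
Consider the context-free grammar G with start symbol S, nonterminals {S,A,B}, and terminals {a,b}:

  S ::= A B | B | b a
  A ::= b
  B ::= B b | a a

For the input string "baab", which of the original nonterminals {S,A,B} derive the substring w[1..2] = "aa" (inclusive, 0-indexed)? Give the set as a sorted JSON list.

CNF form of G:
  S -> A B | B T0 | T0 T1 | T1 T1
  A -> b
  B -> B T0 | T1 T1
  T0 -> b
  T1 -> a

CYK table (by increasing span) (cells [i..j] with 1 ≤ i ≤ j ≤ 2 only):
  T[1,1] 'a' = {T1}  orig:{}
  T[2,2] 'a' = {T1}  orig:{}
  T[1,2] 'aa' = {B,S}

Original NTs in T[1,2] deriving "aa": ["B", "S"]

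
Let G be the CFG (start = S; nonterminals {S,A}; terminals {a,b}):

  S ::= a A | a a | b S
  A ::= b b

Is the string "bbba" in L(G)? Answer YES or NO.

CNF form of G:
  S -> T0 S | T1 A | T1 T1
  A -> T0 T0
  T0 -> b
  T1 -> a

Fill CYK table bottom-up:
  T[0,0] 'b' = {T0}  orig:{}
  T[1,1] 'b' = {T0}  orig:{}
  T[2,2] 'b' = {T0}  orig:{}
  T[3,3] 'a' = {T1}  orig:{}
  T[0,1] 'bb' = {A}
  T[1,2] 'bb' = {A}
  T[2,3] 'ba' = ∅
  T[0,2] 'bbb' = ∅
  T[1,3] 'bba' = ∅
  T[0,3] 'bbba' = ∅

S ∉ T[0,3] ⇒ NO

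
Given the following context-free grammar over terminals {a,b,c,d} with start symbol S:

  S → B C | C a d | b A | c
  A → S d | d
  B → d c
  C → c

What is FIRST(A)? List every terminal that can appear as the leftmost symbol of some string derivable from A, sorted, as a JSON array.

FIRST sets, iterate to fixpoint:
round 1:
  A via A→d: +{d}
  B via B→d c: +{d}
  C via C→c: +{c}
  S via S→B C: +{d}
  S via S→C a d: +{c}
  S via S→b A: +{b}
  FIRST(S)={b,c,d}  FIRST(A)={d}  FIRST(B)={d}  FIRST(C)={c}
round 2:
  A via A→S d: +{b,c}
  FIRST(S)={b,c,d}  FIRST(A)={b,c,d}  FIRST(B)={d}  FIRST(C)={c}
round 3: (stable)
  FIRST(S)={b,c,d}  FIRST(A)={b,c,d}  FIRST(B)={d}  FIRST(C)={c}

FIRST(A) = ["b", "c", "d"]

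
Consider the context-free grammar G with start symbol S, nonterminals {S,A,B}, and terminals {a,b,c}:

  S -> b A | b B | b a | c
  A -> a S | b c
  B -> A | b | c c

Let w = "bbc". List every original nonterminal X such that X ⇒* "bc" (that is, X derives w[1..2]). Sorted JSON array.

Convert to CNF:
  S -> T1 A | T1 B | T1 T0 | c
  A -> T0 S | T1 T2
  B -> T0 S | T1 T2 | T2 T2 | b
  T0 -> a
  T1 -> b
  T2 -> c

Fill CYK table bottom-up, restricted to cells inside w[1..2]:
  cell(1,1) b: {B,T1}  orig:{B}
  cell(2,2) c: {S,T2}  orig:{S}
  cell(1,2) bc: {A,B}

Original NTs in T[1,2] deriving "bc": ["A", "B"]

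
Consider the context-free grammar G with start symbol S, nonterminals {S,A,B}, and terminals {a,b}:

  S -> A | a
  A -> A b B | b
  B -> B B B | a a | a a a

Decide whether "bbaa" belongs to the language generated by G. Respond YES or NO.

Convert to CNF:
  S -> A X5 | a | b
  A -> A X2 | b
  B -> B X3 | T1 T1 | T1 X4
  T0 -> b
  T1 -> a
  X2 -> T0 B
  X3 -> B B
  X4 -> T1 T1
  X5 -> T0 B

CYK table (by increasing span):
  T[0,0] 'b' = {A,S,T0}  orig:{A,S}
  T[1,1] 'b' = {A,S,T0}  orig:{A,S}
  T[2,2] 'a' = {S,T1}  orig:{S}
  T[3,3] 'a' = {S,T1}  orig:{S}
  T[0,1] 'bb' = ∅
  T[1,2] 'ba' = ∅
  T[2,3] 'aa' = {B,X4}  orig:{B}
  T[0,2] 'bba' = ∅
  T[1,3] 'baa' = {X2,X5}  orig:{}
  T[0,3] 'bbaa' = {A,S}

S ∈ T[0,3] ⇒ YES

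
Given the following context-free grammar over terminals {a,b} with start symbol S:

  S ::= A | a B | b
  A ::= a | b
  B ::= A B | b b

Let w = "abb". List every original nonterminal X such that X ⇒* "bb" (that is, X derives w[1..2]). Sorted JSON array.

Convert to CNF:
  S -> T1 B | a | b
  A -> a | b
  B -> A B | T0 T0
  T0 -> b
  T1 -> a

Fill CYK table bottom-up, restricted to cells inside w[1..2]:
  [1..1]={A,S,T0}  "b"  orig:{A,S}
  [2..2]={A,S,T0}  "b"  orig:{A,S}
  [1..2]={B}  "bb"

Original NTs in T[1,2] deriving "bb": ["B"]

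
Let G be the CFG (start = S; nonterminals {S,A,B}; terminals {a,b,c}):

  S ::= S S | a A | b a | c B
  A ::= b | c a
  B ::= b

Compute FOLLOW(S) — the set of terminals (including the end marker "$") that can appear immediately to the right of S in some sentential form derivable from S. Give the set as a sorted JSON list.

FIRST iteration:
round 1:
  A via A→b: +{b}
  A via A→c a: +{c}
  B via B→b: +{b}
  S via S→a A: +{a}
  S via S→b a: +{b}
  S via S→c B: +{c}
  FIRST(S)={a,b,c}  FIRST(A)={b,c}  FIRST(B)={b}
round 2: (stable)
  FIRST(S)={a,b,c}  FIRST(A)={b,c}  FIRST(B)={b}

Compute FOLLOW by fixpoint:
initialize: $ ∈ FOLLOW(S)
[1]
  S→S S: FOLLOW(S) ⊇ FIRST(S) = {a,b,c}; new: +{a,b,c}
  S→a A: FOLLOW(A) ⊇ FOLLOW(S) ⊇ {$,a,b,c}; new: +{$,a,b,c}
  S→c B: FOLLOW(B) ⊇ FOLLOW(S) ⊇ {$,a,b,c}; new: +{$,a,b,c}
  FOLLOW(S)={$,a,b,c}  FOLLOW(A)={$,a,b,c}  FOLLOW(B)={$,a,b,c}
[2] — fixpoint
  FOLLOW(S)={$,a,b,c}  FOLLOW(A)={$,a,b,c}  FOLLOW(B)={$,a,b,c}

FOLLOW(S) = ["$", "a", "b", "c"]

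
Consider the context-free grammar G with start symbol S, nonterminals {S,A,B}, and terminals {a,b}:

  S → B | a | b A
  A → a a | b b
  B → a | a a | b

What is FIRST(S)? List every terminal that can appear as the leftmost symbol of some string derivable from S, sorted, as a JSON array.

FIRST iteration:
[1]
  A via A→a a: +{a}
  A via A→b b: +{b}
  B via B→a: +{a}
  B via B→b: +{b}
  S via S→B: +{a,b}
  S: {a,b}  A: {a,b}  B: {a,b}
[2] (stable)
  S: {a,b}  A: {a,b}  B: {a,b}

FIRST(S) = ["a", "b"]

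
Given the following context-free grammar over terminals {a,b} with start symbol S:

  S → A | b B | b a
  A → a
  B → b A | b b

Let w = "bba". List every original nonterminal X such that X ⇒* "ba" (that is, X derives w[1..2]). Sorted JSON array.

Convert to CNF:
  S -> T0 B | T0 T1 | a
  A -> a
  B -> T0 A | T0 T0
  T0 -> b
  T1 -> a

CYK table (by increasing span) — only the sub-triangle for w[1..2]:
  [1..1]={T0}  "b"  orig:{}
  [2..2]={A,S,T1}  "a"  orig:{A,S}
  [1..2]={B,S}  "ba"

Original NTs in T[1,2] deriving "ba": ["B", "S"]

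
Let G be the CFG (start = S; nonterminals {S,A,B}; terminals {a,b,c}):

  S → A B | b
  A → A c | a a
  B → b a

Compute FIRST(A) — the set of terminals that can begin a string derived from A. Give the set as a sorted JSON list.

FIRST iteration:
pass 1:
  A via A→a a: +{a}
  B via B→b a: +{b}
  S via S→A B: +{a}
  S via S→b: +{b}
  S: {a,b}  A: {a}  B: {b}
pass 2: — fixpoint
  S: {a,b}  A: {a}  B: {b}

FIRST(A) = ["a"]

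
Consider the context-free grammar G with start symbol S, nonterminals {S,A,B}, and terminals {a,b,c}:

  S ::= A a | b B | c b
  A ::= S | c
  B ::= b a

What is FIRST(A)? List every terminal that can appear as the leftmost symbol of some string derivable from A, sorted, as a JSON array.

Compute FIRST by fixpoint:
round 1:
  A via A→c: +{c}
  B via B→b a: +{b}
  S via S→A a: +{c}
  S via S→b B: +{b}
  S: {b,c}  A: {c}  B: {b}
round 2:
  A via A→S: +{b}
  S: {b,c}  A: {b,c}  B: {b}
round 3: (stable)
  S: {b,c}  A: {b,c}  B: {b}

FIRST(A) = ["b", "c"]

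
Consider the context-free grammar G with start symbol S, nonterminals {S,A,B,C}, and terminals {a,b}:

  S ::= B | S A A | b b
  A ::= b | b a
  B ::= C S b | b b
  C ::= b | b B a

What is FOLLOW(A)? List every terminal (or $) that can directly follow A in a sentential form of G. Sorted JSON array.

Compute FIRST by fixpoint:
round 1:
  A via A→b: +{b}
  B via B→b b: +{b}
  C via C→b: +{b}
  S via S→B: +{b}
  S: {b}  A: {b}  B: {b}  C: {b}
round 2: (stable)
  S: {b}  A: {b}  B: {b}  C: {b}

FOLLOW iteration:
initialize: $ ∈ FOLLOW(S)
iter 1:
  B→C S b: FOLLOW(C) ⊇ FIRST(S) = {b}; new: +{b}
  B→C S b: FOLLOW(S) ⊇ FIRST(b) = {b}; new: +{b}
  C→b B a: FOLLOW(B) ⊇ FIRST(a) = {a}; new: +{a}
  S→B: FOLLOW(B) ⊇ FOLLOW(S) ⊇ {$,b}; new: +{$,b}
  S→S A A: FOLLOW(A) ⊇ FIRST(A) = {b}; new: +{b}
  S→S A A: FOLLOW(A) ⊇ FOLLOW(S) ⊇ {$,b}; new: +{$}
  FOLLOW[S]={$,b}  FOLLOW[A]={$,b}  FOLLOW[B]={$,a,b}  FOLLOW[C]={b}
iter 2: (no change)
  FOLLOW[S]={$,b}  FOLLOW[A]={$,b}  FOLLOW[B]={$,a,b}  FOLLOW[C]={b}

FOLLOW(A) = ["$", "b"]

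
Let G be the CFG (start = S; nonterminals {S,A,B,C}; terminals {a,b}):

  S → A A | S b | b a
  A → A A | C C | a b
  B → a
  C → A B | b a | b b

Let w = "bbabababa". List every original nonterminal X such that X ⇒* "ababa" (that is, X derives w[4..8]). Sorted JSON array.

CNF form of G:
  S -> A A | S T1 | T1 T0
  A -> A A | C C | T0 T1
  B -> a
  C -> A B | T1 T0 | T1 T1
  T0 -> a
  T1 -> b

CYK table (by increasing span), restricted to cells inside w[4..8]:
  [4..4]={B,T0}  "a"  orig:{B}
  [5..5]={T1}  "b"  orig:{}
  [6..6]={B,T0}  "a"  orig:{B}
  [7..7]={T1}  "b"  orig:{}
  [8..8]={B,T0}  "a"  orig:{B}
  [4..5]={A}  "ab"
  [5..6]={C,S}  "ba"
  [6..7]={A}  "ab"
  [7..8]={C,S}  "ba"
  [4..6]={C}  "aba"
  [5..7]={S}  "bab"
  [6..8]={C}  "aba"
  [4..7]={A,S}  "abab"
  [5..8]={A}  "baba"
  [4..8]={A,C}  "ababa"

Original NTs in T[4,8] deriving "ababa": ["A", "C"]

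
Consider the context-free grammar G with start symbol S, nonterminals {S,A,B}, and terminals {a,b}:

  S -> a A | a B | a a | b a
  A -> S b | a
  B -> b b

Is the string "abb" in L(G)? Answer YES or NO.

Convert to CNF:
  S -> T0 T1 | T1 A | T1 B | T1 T1
  A -> S T0 | a
  B -> T0 T0
  T0 -> b
  T1 -> a

CYK fill:
  cell(0,0) a: {A,T1}  orig:{A}
  cell(1,1) b: {T0}  orig:{}
  cell(2,2) b: {T0}  orig:{}
  cell(0,1) ab: ∅
  cell(1,2) bb: {B}
  cell(0,2) abb: {S}

S ∈ T[0,2] ⇒ YES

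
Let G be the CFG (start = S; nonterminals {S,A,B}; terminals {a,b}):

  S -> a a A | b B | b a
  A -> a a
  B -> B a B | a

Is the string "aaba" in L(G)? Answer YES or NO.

Convert to CNF:
  S -> T0 X3 | T1 B | T1 T0
  A -> T0 T0
  B -> B X2 | a
  T0 -> a
  T1 -> b
  X2 -> T0 B
  X3 -> T0 A

CYK table (by increasing span):
  cell(0,0) a: {B,T0}  orig:{B}
  cell(1,1) a: {B,T0}  orig:{B}
  cell(2,2) b: {T1}  orig:{}
  cell(3,3) a: {B,T0}  orig:{B}
  cell(0,1) aa: {A,X2}  orig:{A}
  cell(1,2) ab: ∅
  cell(2,3) ba: {S}
  cell(0,2) aab: ∅
  cell(1,3) aba: ∅
  cell(0,3) aaba: ∅

S ∉ T[0,3] ⇒ NO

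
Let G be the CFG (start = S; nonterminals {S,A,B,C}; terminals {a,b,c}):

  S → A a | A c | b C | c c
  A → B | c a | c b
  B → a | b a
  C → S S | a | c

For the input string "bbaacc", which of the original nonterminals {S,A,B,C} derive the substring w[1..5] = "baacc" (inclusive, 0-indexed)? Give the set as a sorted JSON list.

CNF form of G:
  S -> A T1 | A T2 | T0 C | T2 T2
  A -> T0 T1 | T2 T0 | T2 T1 | a
  B -> T0 T1 | a
  C -> S S | a | c
  T0 -> b
  T1 -> a
  T2 -> c

Fill CYK table bottom-up, restricted to cells inside w[1..5]:
  cell(1,1) b: {T0}  orig:{}
  cell(2,2) a: {A,B,C,T1}  orig:{A,B,C}
  cell(3,3) a: {A,B,C,T1}  orig:{A,B,C}
  cell(4,4) c: {C,T2}  orig:{C}
  cell(5,5) c: {C,T2}  orig:{C}
  cell(1,2) ba: {A,B,S}
  cell(2,3) aa: {S}
  cell(3,4) ac: {S}
  cell(4,5) cc: {S}
  cell(1,3) baa: {S}
  cell(2,4) aac: ∅
  cell(3,5) acc: ∅
  cell(1,4) baac: {C}
  cell(2,5) aacc: {C}
  cell(1,5) baacc: {C,S}

Original NTs in T[1,5] deriving "baacc": ["C", "S"]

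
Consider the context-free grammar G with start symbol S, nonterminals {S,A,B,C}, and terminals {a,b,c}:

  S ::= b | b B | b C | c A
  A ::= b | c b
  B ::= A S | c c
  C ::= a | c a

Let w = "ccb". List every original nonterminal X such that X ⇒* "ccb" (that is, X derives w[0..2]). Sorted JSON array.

CNF form of G:
  S -> T0 A | T1 B | T1 C | b
  A -> T0 T1 | b
  B -> A S | T0 T0
  C -> T0 T2 | a
  T0 -> c
  T1 -> b
  T2 -> a

Fill CYK table bottom-up, restricted to cells inside w[0..2]:
  [0..0]={T0}  "c"  orig:{}
  [1..1]={T0}  "c"  orig:{}
  [2..2]={A,S,T1}  "b"  orig:{A,S}
  [0..1]={B}  "cc"
  [1..2]={A,S}  "cb"
  [0..2]={S}  "ccb"

Original NTs in T[0,2] deriving "ccb": ["S"]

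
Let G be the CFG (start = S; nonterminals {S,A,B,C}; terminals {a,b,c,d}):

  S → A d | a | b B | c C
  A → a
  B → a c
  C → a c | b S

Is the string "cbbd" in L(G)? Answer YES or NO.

CNF form of G:
  S -> A T3 | T1 C | T2 B | a
  A -> a
  B -> T0 T1
  C -> T0 T1 | T2 S
  T0 -> a
  T1 -> c
  T2 -> b
  T3 -> d

CYK fill:
  T[0,0] 'c' = {T1}  orig:{}
  T[1,1] 'b' = {T2}  orig:{}
  T[2,2] 'b' = {T2}  orig:{}
  T[3,3] 'd' = {T3}  orig:{}
  T[0,1] 'cb' = ∅
  T[1,2] 'bb' = ∅
  T[2,3] 'bd' = ∅
  T[0,2] 'cbb' = ∅
  T[1,3] 'bbd' = ∅
  T[0,3] 'cbbd' = ∅

S ∉ T[0,3] ⇒ NO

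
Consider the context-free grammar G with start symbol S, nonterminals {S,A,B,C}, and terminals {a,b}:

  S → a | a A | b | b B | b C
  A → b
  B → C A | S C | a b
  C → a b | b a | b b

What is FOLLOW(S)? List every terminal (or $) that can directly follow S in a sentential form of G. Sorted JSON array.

FIRST sets, iterate to fixpoint:
round 1:
  A via A→b: +{b}
  B via B→a b: +{a}
  C via C→a b: +{a}
  C via C→b a: +{b}
  S via S→a: +{a}
  S via S→b: +{b}
  FIRST[S]={a,b}  FIRST[A]={b}  FIRST[B]={a}  FIRST[C]={a,b}
round 2:
  B via B→C A: +{b}
  FIRST[S]={a,b}  FIRST[A]={b}  FIRST[B]={a,b}  FIRST[C]={a,b}
round 3: — fixpoint
  FIRST[S]={a,b}  FIRST[A]={b}  FIRST[B]={a,b}  FIRST[C]={a,b}

Compute FOLLOW by fixpoint:
initialize: $ ∈ FOLLOW(S)
iter 1:
  B→C A: FOLLOW(C) ⊇ FIRST(A) = {b}; new: +{b}
  B→S C: FOLLOW(S) ⊇ FIRST(C) = {a,b}; new: +{a,b}
  S→a A: FOLLOW(A) ⊇ FOLLOW(S) ⊇ {$,a,b}; new: +{$,a,b}
  S→b B: FOLLOW(B) ⊇ FOLLOW(S) ⊇ {$,a,b}; new: +{$,a,b}
  S→b C: FOLLOW(C) ⊇ FOLLOW(S) ⊇ {$,a,b}; new: +{$,a}
  FOLLOW(S)={$,a,b}  FOLLOW(A)={$,a,b}  FOLLOW(B)={$,a,b}  FOLLOW(C)={$,a,b}
iter 2: — fixpoint
  FOLLOW(S)={$,a,b}  FOLLOW(A)={$,a,b}  FOLLOW(B)={$,a,b}  FOLLOW(C)={$,a,b}

FOLLOW(S) = ["$", "a", "b"]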